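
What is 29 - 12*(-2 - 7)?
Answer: 137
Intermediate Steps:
29 - 12*(-2 - 7) = 29 - 12*(-9) = 29 + 108 = 137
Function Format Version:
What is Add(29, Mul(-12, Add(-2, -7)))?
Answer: 137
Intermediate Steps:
Add(29, Mul(-12, Add(-2, -7))) = Add(29, Mul(-12, -9)) = Add(29, 108) = 137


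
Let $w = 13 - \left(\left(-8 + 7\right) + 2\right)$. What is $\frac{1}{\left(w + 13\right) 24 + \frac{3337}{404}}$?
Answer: $\frac{404}{245737} \approx 0.001644$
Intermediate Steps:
$w = 12$ ($w = 13 - \left(-1 + 2\right) = 13 - 1 = 12$)
$\frac{1}{\left(w + 13\right) 24 + \frac{3337}{404}} = \frac{1}{\left(12 + 13\right) 24 + \frac{3337}{404}} = \frac{1}{25 \cdot 24 + 3337 \cdot \frac{1}{404}} = \frac{1}{600 + \frac{3337}{404}} = \frac{1}{\frac{245737}{404}} = \frac{404}{245737}$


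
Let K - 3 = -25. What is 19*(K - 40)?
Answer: -1178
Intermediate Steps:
K = -22 (K = 3 - 25 = -22)
19*(K - 40) = 19*(-22 - 40) = 19*(-62) = -1178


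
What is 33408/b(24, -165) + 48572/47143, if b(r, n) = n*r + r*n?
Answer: -8265716/2592865 ≈ -3.1879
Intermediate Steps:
b(r, n) = 2*n*r (b(r, n) = n*r + n*r = 2*n*r)
33408/b(24, -165) + 48572/47143 = 33408/((2*(-165)*24)) + 48572/47143 = 33408/(-7920) + 48572*(1/47143) = 33408*(-1/7920) + 48572/47143 = -232/55 + 48572/47143 = -8265716/2592865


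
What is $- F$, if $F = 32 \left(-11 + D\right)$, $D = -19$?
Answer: $960$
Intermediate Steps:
$F = -960$ ($F = 32 \left(-11 - 19\right) = 32 \left(-30\right) = -960$)
$- F = \left(-1\right) \left(-960\right) = 960$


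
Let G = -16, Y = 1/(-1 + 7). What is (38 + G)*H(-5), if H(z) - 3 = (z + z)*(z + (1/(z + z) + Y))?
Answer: 3454/3 ≈ 1151.3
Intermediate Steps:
Y = ⅙ (Y = 1/6 = ⅙ ≈ 0.16667)
H(z) = 3 + 2*z*(⅙ + z + 1/(2*z)) (H(z) = 3 + (z + z)*(z + (1/(z + z) + ⅙)) = 3 + (2*z)*(z + (1/(2*z) + ⅙)) = 3 + (2*z)*(z + (⅙ + 1/(2*z))) = 3 + (2*z)*(⅙ + z + 1/(2*z)) = 3 + 2*z*(⅙ + z + 1/(2*z)))
(38 + G)*H(-5) = (38 - 16)*(4 + 2*(-5)² + (⅓)*(-5)) = 22*(4 + 2*25 - 5/3) = 22*(4 + 50 - 5/3) = 22*(157/3) = 3454/3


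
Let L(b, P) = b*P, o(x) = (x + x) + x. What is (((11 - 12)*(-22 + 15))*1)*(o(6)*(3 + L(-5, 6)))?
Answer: -3402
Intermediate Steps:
o(x) = 3*x (o(x) = 2*x + x = 3*x)
L(b, P) = P*b
(((11 - 12)*(-22 + 15))*1)*(o(6)*(3 + L(-5, 6))) = (((11 - 12)*(-22 + 15))*1)*((3*6)*(3 + 6*(-5))) = (-1*(-7)*1)*(18*(3 - 30)) = (7*1)*(18*(-27)) = 7*(-486) = -3402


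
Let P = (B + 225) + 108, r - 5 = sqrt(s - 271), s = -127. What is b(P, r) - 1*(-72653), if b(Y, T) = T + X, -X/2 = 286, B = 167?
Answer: 72086 + I*sqrt(398) ≈ 72086.0 + 19.95*I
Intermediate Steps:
X = -572 (X = -2*286 = -572)
r = 5 + I*sqrt(398) (r = 5 + sqrt(-127 - 271) = 5 + sqrt(-398) = 5 + I*sqrt(398) ≈ 5.0 + 19.95*I)
P = 500 (P = (167 + 225) + 108 = 392 + 108 = 500)
b(Y, T) = -572 + T (b(Y, T) = T - 572 = -572 + T)
b(P, r) - 1*(-72653) = (-572 + (5 + I*sqrt(398))) - 1*(-72653) = (-567 + I*sqrt(398)) + 72653 = 72086 + I*sqrt(398)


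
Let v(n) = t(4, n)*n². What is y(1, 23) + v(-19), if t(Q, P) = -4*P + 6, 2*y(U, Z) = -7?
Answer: 59197/2 ≈ 29599.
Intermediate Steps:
y(U, Z) = -7/2 (y(U, Z) = (½)*(-7) = -7/2)
t(Q, P) = 6 - 4*P
v(n) = n²*(6 - 4*n) (v(n) = (6 - 4*n)*n² = n²*(6 - 4*n))
y(1, 23) + v(-19) = -7/2 + (-19)²*(6 - 4*(-19)) = -7/2 + 361*(6 + 76) = -7/2 + 361*82 = -7/2 + 29602 = 59197/2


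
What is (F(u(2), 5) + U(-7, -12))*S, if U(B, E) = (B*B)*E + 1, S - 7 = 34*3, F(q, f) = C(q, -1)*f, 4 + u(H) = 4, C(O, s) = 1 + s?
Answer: -63983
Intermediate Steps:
u(H) = 0 (u(H) = -4 + 4 = 0)
F(q, f) = 0 (F(q, f) = (1 - 1)*f = 0*f = 0)
S = 109 (S = 7 + 34*3 = 7 + 102 = 109)
U(B, E) = 1 + E*B**2 (U(B, E) = B**2*E + 1 = E*B**2 + 1 = 1 + E*B**2)
(F(u(2), 5) + U(-7, -12))*S = (0 + (1 - 12*(-7)**2))*109 = (0 + (1 - 12*49))*109 = (0 + (1 - 588))*109 = (0 - 587)*109 = -587*109 = -63983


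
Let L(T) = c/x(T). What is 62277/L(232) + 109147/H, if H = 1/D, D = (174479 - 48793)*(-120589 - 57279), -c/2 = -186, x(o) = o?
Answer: -75641167548598514/31 ≈ -2.4400e+15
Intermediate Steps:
c = 372 (c = -2*(-186) = 372)
D = -22355517448 (D = 125686*(-177868) = -22355517448)
L(T) = 372/T
H = -1/22355517448 (H = 1/(-22355517448) = -1/22355517448 ≈ -4.4732e-11)
62277/L(232) + 109147/H = 62277/((372/232)) + 109147/(-1/22355517448) = 62277/((372*(1/232))) + 109147*(-22355517448) = 62277/(93/58) - 2440037662896856 = 62277*(58/93) - 2440037662896856 = 1204022/31 - 2440037662896856 = -75641167548598514/31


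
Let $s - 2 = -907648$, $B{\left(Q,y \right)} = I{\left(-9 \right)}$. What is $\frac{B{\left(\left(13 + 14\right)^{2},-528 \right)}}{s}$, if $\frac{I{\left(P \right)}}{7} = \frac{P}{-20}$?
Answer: $- \frac{63}{18152920} \approx -3.4705 \cdot 10^{-6}$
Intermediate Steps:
$I{\left(P \right)} = - \frac{7 P}{20}$ ($I{\left(P \right)} = 7 \frac{P}{-20} = 7 P \left(- \frac{1}{20}\right) = 7 \left(- \frac{P}{20}\right) = - \frac{7 P}{20}$)
$B{\left(Q,y \right)} = \frac{63}{20}$ ($B{\left(Q,y \right)} = \left(- \frac{7}{20}\right) \left(-9\right) = \frac{63}{20}$)
$s = -907646$ ($s = 2 - 907648 = -907646$)
$\frac{B{\left(\left(13 + 14\right)^{2},-528 \right)}}{s} = \frac{63}{20 \left(-907646\right)} = \frac{63}{20} \left(- \frac{1}{907646}\right) = - \frac{63}{18152920}$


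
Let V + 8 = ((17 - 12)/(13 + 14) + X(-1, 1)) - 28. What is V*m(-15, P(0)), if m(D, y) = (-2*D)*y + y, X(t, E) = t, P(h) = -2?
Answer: 61628/27 ≈ 2282.5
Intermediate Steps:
m(D, y) = y - 2*D*y (m(D, y) = -2*D*y + y = y - 2*D*y)
V = -994/27 (V = -8 + (((17 - 12)/(13 + 14) - 1) - 28) = -8 + ((5/27 - 1) - 28) = -8 + (-22/27 - 28) = -8 - 778/27 = -994/27 ≈ -36.815)
V*m(-15, P(0)) = -(-1988)*(1 - 2*(-15))/27 = -(-1988)*(1 + 30)/27 = -(-1988)*31/27 = -994/27*(-62) = 61628/27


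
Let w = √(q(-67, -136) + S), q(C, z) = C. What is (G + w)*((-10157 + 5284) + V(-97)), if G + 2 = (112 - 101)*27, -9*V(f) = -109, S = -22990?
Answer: -12905660/9 - 43748*I*√23057/9 ≈ -1.434e+6 - 7.381e+5*I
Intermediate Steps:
V(f) = 109/9 (V(f) = -⅑*(-109) = 109/9)
G = 295 (G = -2 + (112 - 101)*27 = -2 + 11*27 = -2 + 297 = 295)
w = I*√23057 (w = √(-67 - 22990) = √(-23057) = I*√23057 ≈ 151.85*I)
(G + w)*((-10157 + 5284) + V(-97)) = (295 + I*√23057)*((-10157 + 5284) + 109/9) = (295 + I*√23057)*(-4873 + 109/9) = (295 + I*√23057)*(-43748/9) = -12905660/9 - 43748*I*√23057/9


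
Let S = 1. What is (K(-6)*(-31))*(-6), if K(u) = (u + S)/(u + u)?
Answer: 155/2 ≈ 77.500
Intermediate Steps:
K(u) = (1 + u)/(2*u) (K(u) = (u + 1)/(u + u) = (1 + u)/((2*u)) = (1 + u)*(1/(2*u)) = (1 + u)/(2*u))
(K(-6)*(-31))*(-6) = (((½)*(1 - 6)/(-6))*(-31))*(-6) = (((½)*(-⅙)*(-5))*(-31))*(-6) = ((5/12)*(-31))*(-6) = -155/12*(-6) = 155/2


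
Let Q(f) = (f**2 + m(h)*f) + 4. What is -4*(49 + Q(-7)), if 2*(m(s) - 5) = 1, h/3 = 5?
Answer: -254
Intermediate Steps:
h = 15 (h = 3*5 = 15)
m(s) = 11/2 (m(s) = 5 + (1/2)*1 = 5 + 1/2 = 11/2)
Q(f) = 4 + f**2 + 11*f/2 (Q(f) = (f**2 + 11*f/2) + 4 = 4 + f**2 + 11*f/2)
-4*(49 + Q(-7)) = -4*(49 + (4 + (-7)**2 + (11/2)*(-7))) = -4*(49 + (4 + 49 - 77/2)) = -4*(49 + 29/2) = -4*127/2 = -254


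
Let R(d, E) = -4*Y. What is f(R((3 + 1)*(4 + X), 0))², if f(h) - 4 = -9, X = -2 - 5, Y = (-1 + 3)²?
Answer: 25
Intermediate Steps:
Y = 4 (Y = 2² = 4)
X = -7
R(d, E) = -16 (R(d, E) = -4*4 = -16)
f(h) = -5 (f(h) = 4 - 9 = -5)
f(R((3 + 1)*(4 + X), 0))² = (-5)² = 25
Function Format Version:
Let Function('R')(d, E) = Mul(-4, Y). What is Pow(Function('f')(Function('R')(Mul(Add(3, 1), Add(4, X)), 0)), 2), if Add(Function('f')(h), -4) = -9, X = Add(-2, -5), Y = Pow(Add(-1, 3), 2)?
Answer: 25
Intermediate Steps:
Y = 4 (Y = Pow(2, 2) = 4)
X = -7
Function('R')(d, E) = -16 (Function('R')(d, E) = Mul(-4, 4) = -16)
Function('f')(h) = -5 (Function('f')(h) = Add(4, -9) = -5)
Pow(Function('f')(Function('R')(Mul(Add(3, 1), Add(4, X)), 0)), 2) = Pow(-5, 2) = 25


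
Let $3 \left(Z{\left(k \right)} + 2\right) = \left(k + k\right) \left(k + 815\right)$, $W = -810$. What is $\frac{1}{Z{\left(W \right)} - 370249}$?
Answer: $- \frac{1}{372951} \approx -2.6813 \cdot 10^{-6}$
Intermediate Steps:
$Z{\left(k \right)} = -2 + \frac{2 k \left(815 + k\right)}{3}$ ($Z{\left(k \right)} = -2 + \frac{\left(k + k\right) \left(k + 815\right)}{3} = -2 + \frac{2 k \left(815 + k\right)}{3}$)
$\frac{1}{Z{\left(W \right)} - 370249} = \frac{1}{\left(-2 + \frac{2 \left(-810\right)^{2}}{3} + \frac{1630}{3} \left(-810\right)\right) - 370249} = \frac{1}{\left(-2 + \frac{2}{3} \cdot 656100 - 440100\right) - 370249} = \frac{1}{\left(-2 + 437400 - 440100\right) - 370249} = \frac{1}{-2702 - 370249} = \frac{1}{-372951} = - \frac{1}{372951}$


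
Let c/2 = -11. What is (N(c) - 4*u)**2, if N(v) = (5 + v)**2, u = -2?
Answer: 88209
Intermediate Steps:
c = -22 (c = 2*(-11) = -22)
(N(c) - 4*u)**2 = ((5 - 22)**2 - 4*(-2))**2 = ((-17)**2 + 8)**2 = (289 + 8)**2 = 297**2 = 88209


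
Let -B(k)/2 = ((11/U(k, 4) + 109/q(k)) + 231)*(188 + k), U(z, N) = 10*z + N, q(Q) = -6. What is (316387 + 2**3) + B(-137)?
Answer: 201271099/683 ≈ 2.9469e+5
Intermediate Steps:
U(z, N) = N + 10*z
B(k) = -2*(188 + k)*(1277/6 + 11/(4 + 10*k)) (B(k) = -2*((11/(4 + 10*k) + 109/(-6)) + 231)*(188 + k) = -2*((11/(4 + 10*k) + 109*(-1/6)) + 231)*(188 + k) = -2*((11/(4 + 10*k) - 109/6) + 231)*(188 + k) = -2*((-109/6 + 11/(4 + 10*k)) + 231)*(188 + k) = -2*(1277/6 + 11/(4 + 10*k))*(188 + k) = -2*(188 + k)*(1277/6 + 11/(4 + 10*k)))
(316387 + 2**3) + B(-137) = (316387 + 2**3) + (-486356 - 1202967*(-137) - 6385*(-137)**2)/(3*(2 + 5*(-137))) = (316387 + 8) + (-486356 + 164806479 - 6385*18769)/(3*(2 - 685)) = 316395 + (1/3)*(-486356 + 164806479 - 119840065)/(-683) = 316395 + (1/3)*(-1/683)*44480058 = 316395 - 14826686/683 = 201271099/683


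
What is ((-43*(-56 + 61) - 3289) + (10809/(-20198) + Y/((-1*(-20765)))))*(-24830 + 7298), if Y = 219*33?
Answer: 12883357492467354/209705735 ≈ 6.1435e+7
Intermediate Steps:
Y = 7227
((-43*(-56 + 61) - 3289) + (10809/(-20198) + Y/((-1*(-20765)))))*(-24830 + 7298) = ((-43*(-56 + 61) - 3289) + (10809/(-20198) + 7227/((-1*(-20765)))))*(-24830 + 7298) = ((-43*5 - 3289) + (10809*(-1/20198) + 7227/20765))*(-17532) = ((-215 - 3289) + (-10809/20198 + 7227*(1/20765)))*(-17532) = (-3504 + (-10809/20198 + 7227/20765))*(-17532) = (-3504 - 78477939/419411470)*(-17532) = -1469696268819/419411470*(-17532) = 12883357492467354/209705735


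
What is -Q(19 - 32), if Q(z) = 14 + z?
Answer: -1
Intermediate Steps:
-Q(19 - 32) = -(14 + (19 - 32)) = -(14 - 13) = -1*1 = -1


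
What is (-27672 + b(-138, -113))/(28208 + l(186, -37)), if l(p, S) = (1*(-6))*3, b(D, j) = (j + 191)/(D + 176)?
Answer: -525729/535610 ≈ -0.98155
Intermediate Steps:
b(D, j) = (191 + j)/(176 + D)
l(p, S) = -18 (l(p, S) = -6*3 = -18)
(-27672 + b(-138, -113))/(28208 + l(186, -37)) = (-27672 + (191 - 113)/(176 - 138))/(28208 - 18) = (-27672 + 78/38)/28190 = (-27672 + (1/38)*78)*(1/28190) = (-27672 + 39/19)*(1/28190) = -525729/19*1/28190 = -525729/535610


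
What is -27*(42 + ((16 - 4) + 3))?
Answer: -1539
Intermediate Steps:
-27*(42 + ((16 - 4) + 3)) = -27*(42 + (12 + 3)) = -27*(42 + 15) = -27*57 = -1539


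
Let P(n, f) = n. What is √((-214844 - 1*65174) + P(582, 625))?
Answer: 2*I*√69859 ≈ 528.62*I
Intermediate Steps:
√((-214844 - 1*65174) + P(582, 625)) = √((-214844 - 1*65174) + 582) = √((-214844 - 65174) + 582) = √(-280018 + 582) = √(-279436) = 2*I*√69859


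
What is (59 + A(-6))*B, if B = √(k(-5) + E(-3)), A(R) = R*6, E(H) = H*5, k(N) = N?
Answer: 46*I*√5 ≈ 102.86*I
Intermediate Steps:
E(H) = 5*H
A(R) = 6*R
B = 2*I*√5 (B = √(-5 + 5*(-3)) = √(-5 - 15) = √(-20) = 2*I*√5 ≈ 4.4721*I)
(59 + A(-6))*B = (59 + 6*(-6))*(2*I*√5) = (59 - 36)*(2*I*√5) = 23*(2*I*√5) = 46*I*√5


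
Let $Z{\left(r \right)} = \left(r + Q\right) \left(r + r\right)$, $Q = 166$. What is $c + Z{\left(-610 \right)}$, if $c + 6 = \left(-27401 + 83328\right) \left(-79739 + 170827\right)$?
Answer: $5094820250$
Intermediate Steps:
$Z{\left(r \right)} = 2 r \left(166 + r\right)$ ($Z{\left(r \right)} = \left(r + 166\right) \left(r + r\right) = \left(166 + r\right) 2 r = 2 r \left(166 + r\right)$)
$c = 5094278570$ ($c = -6 + \left(-27401 + 83328\right) \left(-79739 + 170827\right) = -6 + 55927 \cdot 91088 = -6 + 5094278576 = 5094278570$)
$c + Z{\left(-610 \right)} = 5094278570 + 2 \left(-610\right) \left(166 - 610\right) = 5094278570 + 2 \left(-610\right) \left(-444\right) = 5094278570 + 541680 = 5094820250$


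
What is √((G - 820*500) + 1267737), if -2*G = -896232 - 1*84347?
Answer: √5392106/2 ≈ 1161.0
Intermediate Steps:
G = 980579/2 (G = -(-896232 - 1*84347)/2 = -(-896232 - 84347)/2 = -½*(-980579) = 980579/2 ≈ 4.9029e+5)
√((G - 820*500) + 1267737) = √((980579/2 - 820*500) + 1267737) = √((980579/2 - 410000) + 1267737) = √(160579/2 + 1267737) = √(2696053/2) = √5392106/2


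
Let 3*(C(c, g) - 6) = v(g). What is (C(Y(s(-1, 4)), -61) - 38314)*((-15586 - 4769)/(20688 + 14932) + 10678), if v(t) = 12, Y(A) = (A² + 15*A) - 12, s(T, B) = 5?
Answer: -728408025576/1781 ≈ -4.0899e+8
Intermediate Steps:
Y(A) = -12 + A² + 15*A
C(c, g) = 10 (C(c, g) = 6 + (⅓)*12 = 6 + 4 = 10)
(C(Y(s(-1, 4)), -61) - 38314)*((-15586 - 4769)/(20688 + 14932) + 10678) = (10 - 38314)*((-15586 - 4769)/(20688 + 14932) + 10678) = -38304*(-20355/35620 + 10678) = -38304*(-20355*1/35620 + 10678) = -38304*(-4071/7124 + 10678) = -38304*76066001/7124 = -728408025576/1781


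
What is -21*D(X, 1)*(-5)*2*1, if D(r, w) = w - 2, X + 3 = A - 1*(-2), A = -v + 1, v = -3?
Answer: -210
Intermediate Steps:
A = 4 (A = -1*(-3) + 1 = 3 + 1 = 4)
X = 3 (X = -3 + (4 - 1*(-2)) = -3 + (4 + 2) = -3 + 6 = 3)
D(r, w) = -2 + w
-21*D(X, 1)*(-5)*2*1 = -21*(-2 + 1)*(-5)*2*1 = -21*(-1*(-5))*2*1 = -105*2*1 = -21*10*1 = -210*1 = -210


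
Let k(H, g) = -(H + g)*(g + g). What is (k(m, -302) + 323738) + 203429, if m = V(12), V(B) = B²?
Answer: 431735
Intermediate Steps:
m = 144 (m = 12² = 144)
k(H, g) = -2*g*(H + g) (k(H, g) = -(H + g)*2*g = -2*g*(H + g))
(k(m, -302) + 323738) + 203429 = (-2*(-302)*(144 - 302) + 323738) + 203429 = (-2*(-302)*(-158) + 323738) + 203429 = (-95432 + 323738) + 203429 = 228306 + 203429 = 431735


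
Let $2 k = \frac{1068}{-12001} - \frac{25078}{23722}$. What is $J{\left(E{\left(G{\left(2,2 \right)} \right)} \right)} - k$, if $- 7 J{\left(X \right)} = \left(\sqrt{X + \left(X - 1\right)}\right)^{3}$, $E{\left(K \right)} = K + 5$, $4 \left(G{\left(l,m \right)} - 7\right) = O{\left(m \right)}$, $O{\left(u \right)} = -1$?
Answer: $\frac{163148087}{284687722} - \frac{135 \sqrt{10}}{28} \approx -14.674$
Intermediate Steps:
$G{\left(l,m \right)} = \frac{27}{4}$ ($G{\left(l,m \right)} = 7 + \frac{1}{4} \left(-1\right) = 7 - \frac{1}{4} = \frac{27}{4}$)
$E{\left(K \right)} = 5 + K$
$J{\left(X \right)} = - \frac{\left(-1 + 2 X\right)^{\frac{3}{2}}}{7}$ ($J{\left(X \right)} = - \frac{\left(\sqrt{X + \left(X - 1\right)}\right)^{3}}{7} = - \frac{\left(\sqrt{X + \left(-1 + X\right)}\right)^{3}}{7} = - \frac{\left(\sqrt{-1 + 2 X}\right)^{3}}{7} = - \frac{\left(-1 + 2 X\right)^{\frac{3}{2}}}{7}$)
$k = - \frac{163148087}{284687722}$ ($k = \frac{\frac{1068}{-12001} - \frac{25078}{23722}}{2} = \frac{1068 \left(- \frac{1}{12001}\right) - \frac{12539}{11861}}{2} = \frac{- \frac{1068}{12001} - \frac{12539}{11861}}{2} = \frac{1}{2} \left(- \frac{163148087}{142343861}\right) = - \frac{163148087}{284687722} \approx -0.57308$)
$J{\left(E{\left(G{\left(2,2 \right)} \right)} \right)} - k = - \frac{\left(-1 + 2 \left(5 + \frac{27}{4}\right)\right)^{\frac{3}{2}}}{7} - - \frac{163148087}{284687722} = - \frac{\left(-1 + 2 \cdot \frac{47}{4}\right)^{\frac{3}{2}}}{7} + \frac{163148087}{284687722} = - \frac{\left(-1 + \frac{47}{2}\right)^{\frac{3}{2}}}{7} + \frac{163148087}{284687722} = - \frac{\left(\frac{45}{2}\right)^{\frac{3}{2}}}{7} + \frac{163148087}{284687722} = - \frac{\frac{135}{4} \sqrt{10}}{7} + \frac{163148087}{284687722} = - \frac{135 \sqrt{10}}{28} + \frac{163148087}{284687722} = \frac{163148087}{284687722} - \frac{135 \sqrt{10}}{28}$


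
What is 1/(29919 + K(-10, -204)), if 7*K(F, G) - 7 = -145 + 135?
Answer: 7/209430 ≈ 3.3424e-5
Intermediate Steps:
K(F, G) = -3/7 (K(F, G) = 1 + (-145 + 135)/7 = 1 + (⅐)*(-10) = 1 - 10/7 = -3/7)
1/(29919 + K(-10, -204)) = 1/(29919 - 3/7) = 1/(209430/7) = 7/209430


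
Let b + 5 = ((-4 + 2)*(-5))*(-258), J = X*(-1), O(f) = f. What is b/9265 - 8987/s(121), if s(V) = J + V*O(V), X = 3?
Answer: -24220757/27124214 ≈ -0.89296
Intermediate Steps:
J = -3 (J = 3*(-1) = -3)
s(V) = -3 + V² (s(V) = -3 + V*V = -3 + V²)
b = -2585 (b = -5 + ((-4 + 2)*(-5))*(-258) = -5 - 2*(-5)*(-258) = -5 + 10*(-258) = -5 - 2580 = -2585)
b/9265 - 8987/s(121) = -2585/9265 - 8987/(-3 + 121²) = -2585*1/9265 - 8987/(-3 + 14641) = -517/1853 - 8987/14638 = -24220757/27124214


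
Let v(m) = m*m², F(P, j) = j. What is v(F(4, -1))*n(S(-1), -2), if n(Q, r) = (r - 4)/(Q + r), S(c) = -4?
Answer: -1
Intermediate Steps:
v(m) = m³
n(Q, r) = (-4 + r)/(Q + r)
v(F(4, -1))*n(S(-1), -2) = (-1)³*((-4 - 2)/(-4 - 2)) = -(-6)/(-6) = -(-1)*(-6)/6 = -1*1 = -1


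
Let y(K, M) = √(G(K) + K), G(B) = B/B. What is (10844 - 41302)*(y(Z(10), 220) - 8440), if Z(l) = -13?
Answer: 257065520 - 60916*I*√3 ≈ 2.5707e+8 - 1.0551e+5*I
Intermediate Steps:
G(B) = 1
y(K, M) = √(1 + K)
(10844 - 41302)*(y(Z(10), 220) - 8440) = (10844 - 41302)*(√(1 - 13) - 8440) = -30458*(√(-12) - 8440) = -30458*(2*I*√3 - 8440) = -30458*(-8440 + 2*I*√3) = 257065520 - 60916*I*√3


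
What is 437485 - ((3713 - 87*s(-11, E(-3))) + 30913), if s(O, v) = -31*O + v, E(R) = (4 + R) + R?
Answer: 432352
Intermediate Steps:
E(R) = 4 + 2*R
s(O, v) = v - 31*O
437485 - ((3713 - 87*s(-11, E(-3))) + 30913) = 437485 - ((3713 - 87*((4 + 2*(-3)) - 31*(-11))) + 30913) = 437485 - ((3713 - 87*((4 - 6) + 341)) + 30913) = 437485 - ((3713 - 87*(-2 + 341)) + 30913) = 437485 - ((3713 - 87*339) + 30913) = 437485 - ((3713 - 29493) + 30913) = 437485 - (-25780 + 30913) = 437485 - 1*5133 = 437485 - 5133 = 432352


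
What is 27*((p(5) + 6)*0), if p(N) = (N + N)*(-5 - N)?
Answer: 0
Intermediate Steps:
p(N) = 2*N*(-5 - N) (p(N) = (2*N)*(-5 - N) = 2*N*(-5 - N))
27*((p(5) + 6)*0) = 27*((-2*5*(5 + 5) + 6)*0) = 27*((-2*5*10 + 6)*0) = 27*((-100 + 6)*0) = 27*(-94*0) = 27*0 = 0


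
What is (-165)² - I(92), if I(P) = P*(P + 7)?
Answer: 18117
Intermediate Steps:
I(P) = P*(7 + P)
(-165)² - I(92) = (-165)² - 92*(7 + 92) = 27225 - 92*99 = 27225 - 1*9108 = 27225 - 9108 = 18117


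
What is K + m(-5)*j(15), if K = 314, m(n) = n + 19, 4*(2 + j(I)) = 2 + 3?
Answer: 607/2 ≈ 303.50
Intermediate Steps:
j(I) = -¾ (j(I) = -2 + (2 + 3)/4 = -2 + (¼)*5 = -2 + 5/4 = -¾)
m(n) = 19 + n
K + m(-5)*j(15) = 314 + (19 - 5)*(-¾) = 314 + 14*(-¾) = 314 - 21/2 = 607/2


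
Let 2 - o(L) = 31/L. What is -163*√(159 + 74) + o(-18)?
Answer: 67/18 - 163*√233 ≈ -2484.4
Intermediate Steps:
o(L) = 2 - 31/L
-163*√(159 + 74) + o(-18) = -163*√(159 + 74) + (2 - 31/(-18)) = -163*√233 + (2 - 31*(-1/18)) = -163*√233 + (2 + 31/18) = -163*√233 + 67/18 = 67/18 - 163*√233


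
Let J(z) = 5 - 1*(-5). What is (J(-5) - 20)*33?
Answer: -330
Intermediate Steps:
J(z) = 10 (J(z) = 5 + 5 = 10)
(J(-5) - 20)*33 = (10 - 20)*33 = -10*33 = -330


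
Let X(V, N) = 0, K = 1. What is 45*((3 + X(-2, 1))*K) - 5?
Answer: 130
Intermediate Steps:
45*((3 + X(-2, 1))*K) - 5 = 45*((3 + 0)*1) - 5 = 45*(3*1) - 5 = 45*3 - 5 = 135 - 5 = 130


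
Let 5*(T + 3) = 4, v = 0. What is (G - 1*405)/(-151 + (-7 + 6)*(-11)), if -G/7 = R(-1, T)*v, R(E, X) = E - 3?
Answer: 81/28 ≈ 2.8929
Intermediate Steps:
T = -11/5 (T = -3 + (⅕)*4 = -3 + ⅘ = -11/5 ≈ -2.2000)
R(E, X) = -3 + E
G = 0 (G = -7*(-3 - 1)*0 = -(-28)*0 = -7*0 = 0)
(G - 1*405)/(-151 + (-7 + 6)*(-11)) = (0 - 1*405)/(-151 + (-7 + 6)*(-11)) = (0 - 405)/(-151 - 1*(-11)) = -405/(-151 + 11) = -405/(-140) = -405*(-1/140) = 81/28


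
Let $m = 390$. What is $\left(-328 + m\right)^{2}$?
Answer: $3844$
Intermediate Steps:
$\left(-328 + m\right)^{2} = \left(-328 + 390\right)^{2} = 62^{2} = 3844$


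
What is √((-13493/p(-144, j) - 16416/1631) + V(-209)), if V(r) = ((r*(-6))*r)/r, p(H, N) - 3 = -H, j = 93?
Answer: √27584042151/4893 ≈ 33.943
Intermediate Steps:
p(H, N) = 3 - H
V(r) = -6*r (V(r) = ((-6*r)*r)/r = (-6*r²)/r = -6*r)
√((-13493/p(-144, j) - 16416/1631) + V(-209)) = √((-13493/(3 - 1*(-144)) - 16416/1631) - 6*(-209)) = √((-13493/(3 + 144) - 16416*1/1631) + 1254) = √((-13493/147 - 16416/1631) + 1254) = √(-3488605/34251 + 1254) = √(39462149/34251) = √27584042151/4893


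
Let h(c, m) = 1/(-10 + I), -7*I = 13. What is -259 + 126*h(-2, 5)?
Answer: -22379/83 ≈ -269.63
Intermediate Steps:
I = -13/7 (I = -1/7*13 = -13/7 ≈ -1.8571)
h(c, m) = -7/83 (h(c, m) = 1/(-10 - 13/7) = 1/(-83/7) = -7/83)
-259 + 126*h(-2, 5) = -259 + 126*(-7/83) = -259 - 882/83 = -22379/83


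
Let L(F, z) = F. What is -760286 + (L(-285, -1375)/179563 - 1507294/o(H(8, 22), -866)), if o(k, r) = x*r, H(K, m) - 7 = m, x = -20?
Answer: -1182391904840241/1555015580 ≈ -7.6037e+5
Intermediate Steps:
H(K, m) = 7 + m
o(k, r) = -20*r
-760286 + (L(-285, -1375)/179563 - 1507294/o(H(8, 22), -866)) = -760286 + (-285/179563 - 1507294/((-20*(-866)))) = -760286 + (-285*1/179563 - 1507294/17320) = -760286 + (-285/179563 - 1507294*1/17320) = -760286 + (-285/179563 - 753647/8660) = -760286 - 135329584361/1555015580 = -1182391904840241/1555015580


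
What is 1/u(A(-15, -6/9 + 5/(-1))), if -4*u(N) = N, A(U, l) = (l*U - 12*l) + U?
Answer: -2/69 ≈ -0.028986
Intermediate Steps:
A(U, l) = U - 12*l + U*l (A(U, l) = (U*l - 12*l) + U = (-12*l + U*l) + U = U - 12*l + U*l)
u(N) = -N/4
1/u(A(-15, -6/9 + 5/(-1))) = 1/(-(-15 - 12*(-6/9 + 5/(-1)) - 15*(-6/9 + 5/(-1)))/4) = 1/(-(-15 - 12*(-6*⅑ + 5*(-1)) - 15*(-6*⅑ + 5*(-1)))/4) = 1/(-(-15 - 12*(-⅔ - 5) - 15*(-⅔ - 5))/4) = 1/(-(-15 - 12*(-17/3) - 15*(-17/3))/4) = 1/(-(-15 + 68 + 85)/4) = 1/(-¼*138) = 1/(-69/2) = -2/69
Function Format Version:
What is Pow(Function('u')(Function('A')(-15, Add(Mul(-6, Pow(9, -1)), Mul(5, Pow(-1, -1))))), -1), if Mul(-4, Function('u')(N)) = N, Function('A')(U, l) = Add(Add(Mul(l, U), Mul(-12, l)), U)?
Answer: Rational(-2, 69) ≈ -0.028986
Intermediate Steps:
Function('A')(U, l) = Add(U, Mul(-12, l), Mul(U, l)) (Function('A')(U, l) = Add(Add(Mul(U, l), Mul(-12, l)), U) = Add(Add(Mul(-12, l), Mul(U, l)), U) = Add(U, Mul(-12, l), Mul(U, l)))
Function('u')(N) = Mul(Rational(-1, 4), N)
Pow(Function('u')(Function('A')(-15, Add(Mul(-6, Pow(9, -1)), Mul(5, Pow(-1, -1))))), -1) = Pow(Mul(Rational(-1, 4), Add(-15, Mul(-12, Add(Mul(-6, Pow(9, -1)), Mul(5, Pow(-1, -1)))), Mul(-15, Add(Mul(-6, Pow(9, -1)), Mul(5, Pow(-1, -1)))))), -1) = Pow(Mul(Rational(-1, 4), Add(-15, Mul(-12, Add(Mul(-6, Rational(1, 9)), Mul(5, -1))), Mul(-15, Add(Mul(-6, Rational(1, 9)), Mul(5, -1))))), -1) = Pow(Mul(Rational(-1, 4), Add(-15, Mul(-12, Add(Rational(-2, 3), -5)), Mul(-15, Add(Rational(-2, 3), -5)))), -1) = Pow(Mul(Rational(-1, 4), Add(-15, Mul(-12, Rational(-17, 3)), Mul(-15, Rational(-17, 3)))), -1) = Pow(Mul(Rational(-1, 4), Add(-15, 68, 85)), -1) = Pow(Mul(Rational(-1, 4), 138), -1) = Pow(Rational(-69, 2), -1) = Rational(-2, 69)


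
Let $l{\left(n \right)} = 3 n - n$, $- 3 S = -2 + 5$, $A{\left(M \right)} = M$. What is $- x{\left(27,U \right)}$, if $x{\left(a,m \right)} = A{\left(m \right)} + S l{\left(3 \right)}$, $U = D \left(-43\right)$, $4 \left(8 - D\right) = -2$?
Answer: $\frac{743}{2} \approx 371.5$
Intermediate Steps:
$D = \frac{17}{2}$ ($D = 8 - - \frac{1}{2} = 8 + \frac{1}{2} = \frac{17}{2} \approx 8.5$)
$U = - \frac{731}{2}$ ($U = \frac{17}{2} \left(-43\right) = - \frac{731}{2} \approx -365.5$)
$S = -1$ ($S = - \frac{-2 + 5}{3} = \left(- \frac{1}{3}\right) 3 = -1$)
$l{\left(n \right)} = 2 n$
$x{\left(a,m \right)} = -6 + m$ ($x{\left(a,m \right)} = m - 2 \cdot 3 = m - 6 = -6 + m$)
$- x{\left(27,U \right)} = - (-6 - \frac{731}{2}) = \left(-1\right) \left(- \frac{743}{2}\right) = \frac{743}{2}$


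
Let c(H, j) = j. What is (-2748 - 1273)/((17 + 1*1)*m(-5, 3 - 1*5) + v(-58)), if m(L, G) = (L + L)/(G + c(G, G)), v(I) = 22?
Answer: -4021/67 ≈ -60.015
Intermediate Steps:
m(L, G) = L/G (m(L, G) = (L + L)/(G + G) = (2*L)/((2*G)) = (2*L)*(1/(2*G)) = L/G)
(-2748 - 1273)/((17 + 1*1)*m(-5, 3 - 1*5) + v(-58)) = (-2748 - 1273)/((17 + 1*1)*(-5/(3 - 1*5)) + 22) = -4021/((17 + 1)*(-5/(3 - 5)) + 22) = -4021/(18*(-5/(-2)) + 22) = -4021/(18*(-5*(-1/2)) + 22) = -4021/(18*(5/2) + 22) = -4021/(45 + 22) = -4021/67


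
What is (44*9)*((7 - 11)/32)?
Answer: -99/2 ≈ -49.500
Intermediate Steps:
(44*9)*((7 - 11)/32) = 396*(-4*1/32) = 396*(-1/8) = -99/2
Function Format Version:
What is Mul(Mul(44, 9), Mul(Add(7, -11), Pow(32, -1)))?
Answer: Rational(-99, 2) ≈ -49.500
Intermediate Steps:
Mul(Mul(44, 9), Mul(Add(7, -11), Pow(32, -1))) = Mul(396, Mul(-4, Rational(1, 32))) = Mul(396, Rational(-1, 8)) = Rational(-99, 2)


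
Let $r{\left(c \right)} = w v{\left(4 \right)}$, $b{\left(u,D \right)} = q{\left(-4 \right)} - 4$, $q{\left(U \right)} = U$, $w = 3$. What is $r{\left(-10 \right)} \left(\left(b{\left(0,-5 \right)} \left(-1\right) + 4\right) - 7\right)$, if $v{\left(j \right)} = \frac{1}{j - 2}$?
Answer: $\frac{15}{2} \approx 7.5$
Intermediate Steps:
$v{\left(j \right)} = \frac{1}{-2 + j}$
$b{\left(u,D \right)} = -8$ ($b{\left(u,D \right)} = -4 - 4 = -8$)
$r{\left(c \right)} = \frac{3}{2}$ ($r{\left(c \right)} = \frac{3}{-2 + 4} = \frac{3}{2}$)
$r{\left(-10 \right)} \left(\left(b{\left(0,-5 \right)} \left(-1\right) + 4\right) - 7\right) = \frac{3 \left(\left(\left(-8\right) \left(-1\right) + 4\right) - 7\right)}{2} = \frac{3 \left(\left(8 + 4\right) - 7\right)}{2} = \frac{3 \left(12 - 7\right)}{2} = \frac{3}{2} \cdot 5 = \frac{15}{2}$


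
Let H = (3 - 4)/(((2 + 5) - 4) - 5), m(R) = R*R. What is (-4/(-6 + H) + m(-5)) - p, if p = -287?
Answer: 3440/11 ≈ 312.73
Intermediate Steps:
m(R) = R²
H = ½ (H = -1/((7 - 4) - 5) = -1/(3 - 5) = -1/(-2) = -1*(-½) = ½ ≈ 0.50000)
(-4/(-6 + H) + m(-5)) - p = (-4/(-6 + ½) + (-5)²) - 1*(-287) = (-4/(-11/2) + 25) + 287 = (-2/11*(-4) + 25) + 287 = (8/11 + 25) + 287 = 283/11 + 287 = 3440/11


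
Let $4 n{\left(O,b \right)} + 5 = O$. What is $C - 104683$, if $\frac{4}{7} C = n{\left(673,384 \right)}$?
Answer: $- \frac{417563}{4} \approx -1.0439 \cdot 10^{5}$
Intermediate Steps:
$n{\left(O,b \right)} = - \frac{5}{4} + \frac{O}{4}$
$C = \frac{1169}{4}$ ($C = \frac{7 \left(- \frac{5}{4} + \frac{1}{4} \cdot 673\right)}{4} = \frac{7 \left(- \frac{5}{4} + \frac{673}{4}\right)}{4} = \frac{7}{4} \cdot 167 = \frac{1169}{4} \approx 292.25$)
$C - 104683 = \frac{1169}{4} - 104683 = - \frac{417563}{4}$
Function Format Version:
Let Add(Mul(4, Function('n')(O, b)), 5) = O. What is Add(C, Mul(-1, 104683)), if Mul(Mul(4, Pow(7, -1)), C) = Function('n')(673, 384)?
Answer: Rational(-417563, 4) ≈ -1.0439e+5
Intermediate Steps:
Function('n')(O, b) = Add(Rational(-5, 4), Mul(Rational(1, 4), O))
C = Rational(1169, 4) (C = Mul(Rational(7, 4), Add(Rational(-5, 4), Mul(Rational(1, 4), 673))) = Mul(Rational(7, 4), Add(Rational(-5, 4), Rational(673, 4))) = Mul(Rational(7, 4), 167) = Rational(1169, 4) ≈ 292.25)
Add(C, Mul(-1, 104683)) = Add(Rational(1169, 4), Mul(-1, 104683)) = Add(Rational(1169, 4), -104683) = Rational(-417563, 4)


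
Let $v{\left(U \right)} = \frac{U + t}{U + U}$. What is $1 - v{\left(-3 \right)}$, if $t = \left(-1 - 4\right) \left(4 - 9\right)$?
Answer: $\frac{14}{3} \approx 4.6667$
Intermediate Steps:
$t = 25$ ($t = - 5 \left(4 - 9\right) = \left(-5\right) \left(-5\right) = 25$)
$v{\left(U \right)} = \frac{25 + U}{2 U}$ ($v{\left(U \right)} = \frac{U + 25}{U + U} = \frac{25 + U}{2 U}$)
$1 - v{\left(-3 \right)} = 1 - \frac{25 - 3}{2 \left(-3\right)} = 1 - \frac{1}{2} \left(- \frac{1}{3}\right) 22 = 1 - - \frac{11}{3} = 1 + \frac{11}{3} = \frac{14}{3}$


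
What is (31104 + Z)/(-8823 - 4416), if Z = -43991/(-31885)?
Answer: -991795031/422125515 ≈ -2.3495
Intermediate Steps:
Z = 43991/31885 (Z = -43991*(-1/31885) = 43991/31885 ≈ 1.3797)
(31104 + Z)/(-8823 - 4416) = (31104 + 43991/31885)/(-8823 - 4416) = (991795031/31885)/(-13239) = (991795031/31885)*(-1/13239) = -991795031/422125515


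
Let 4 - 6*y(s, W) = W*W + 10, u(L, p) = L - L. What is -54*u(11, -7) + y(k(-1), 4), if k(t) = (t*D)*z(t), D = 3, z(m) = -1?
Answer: -11/3 ≈ -3.6667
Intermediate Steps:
u(L, p) = 0
k(t) = -3*t (k(t) = (t*3)*(-1) = (3*t)*(-1) = -3*t)
y(s, W) = -1 - W²/6 (y(s, W) = ⅔ - (W*W + 10)/6 = ⅔ - (W² + 10)/6 = ⅔ - (10 + W²)/6 = ⅔ + (-5/3 - W²/6) = -1 - W²/6)
-54*u(11, -7) + y(k(-1), 4) = -54*0 + (-1 - ⅙*4²) = 0 + (-1 - ⅙*16) = 0 + (-1 - 8/3) = 0 - 11/3 = -11/3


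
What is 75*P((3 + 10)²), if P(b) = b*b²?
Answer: 362010675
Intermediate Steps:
P(b) = b³
75*P((3 + 10)²) = 75*((3 + 10)²)³ = 75*(13²)³ = 75*169³ = 75*4826809 = 362010675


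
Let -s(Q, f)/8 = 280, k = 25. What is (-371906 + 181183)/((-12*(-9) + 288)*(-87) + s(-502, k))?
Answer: 190723/36692 ≈ 5.1979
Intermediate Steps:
s(Q, f) = -2240 (s(Q, f) = -8*280 = -2240)
(-371906 + 181183)/((-12*(-9) + 288)*(-87) + s(-502, k)) = (-371906 + 181183)/((-12*(-9) + 288)*(-87) - 2240) = -190723/((108 + 288)*(-87) - 2240) = -190723/(396*(-87) - 2240) = -190723/(-34452 - 2240) = -190723/(-36692) = -190723*(-1/36692) = 190723/36692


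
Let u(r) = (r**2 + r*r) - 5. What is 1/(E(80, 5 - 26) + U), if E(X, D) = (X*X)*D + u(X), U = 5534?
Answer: -1/116071 ≈ -8.6154e-6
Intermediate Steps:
u(r) = -5 + 2*r**2 (u(r) = (r**2 + r**2) - 5 = 2*r**2 - 5 = -5 + 2*r**2)
E(X, D) = -5 + 2*X**2 + D*X**2 (E(X, D) = (X*X)*D + (-5 + 2*X**2) = X**2*D + (-5 + 2*X**2) = D*X**2 + (-5 + 2*X**2) = -5 + 2*X**2 + D*X**2)
1/(E(80, 5 - 26) + U) = 1/((-5 + 2*80**2 + (5 - 26)*80**2) + 5534) = 1/((-5 + 2*6400 - 21*6400) + 5534) = 1/((-5 + 12800 - 134400) + 5534) = 1/(-121605 + 5534) = 1/(-116071) = -1/116071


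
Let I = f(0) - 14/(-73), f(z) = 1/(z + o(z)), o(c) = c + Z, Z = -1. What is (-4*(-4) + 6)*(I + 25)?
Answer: 38852/73 ≈ 532.22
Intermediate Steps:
o(c) = -1 + c (o(c) = c - 1 = -1 + c)
f(z) = 1/(-1 + 2*z) (f(z) = 1/(z + (-1 + z)) = 1/(-1 + 2*z))
I = -59/73 (I = 1/(-1 + 2*0) - 14/(-73) = 1/(-1 + 0) - 14*(-1/73) = 1/(-1) + 14/73 = -1 + 14/73 = -59/73 ≈ -0.80822)
(-4*(-4) + 6)*(I + 25) = (-4*(-4) + 6)*(-59/73 + 25) = (16 + 6)*(1766/73) = 22*(1766/73) = 38852/73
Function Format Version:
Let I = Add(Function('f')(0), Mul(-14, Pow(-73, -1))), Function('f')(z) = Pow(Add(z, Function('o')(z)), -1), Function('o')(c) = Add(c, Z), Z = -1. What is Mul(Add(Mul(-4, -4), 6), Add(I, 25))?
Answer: Rational(38852, 73) ≈ 532.22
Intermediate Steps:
Function('o')(c) = Add(-1, c) (Function('o')(c) = Add(c, -1) = Add(-1, c))
Function('f')(z) = Pow(Add(-1, Mul(2, z)), -1) (Function('f')(z) = Pow(Add(z, Add(-1, z)), -1) = Pow(Add(-1, Mul(2, z)), -1))
I = Rational(-59, 73) (I = Add(Pow(Add(-1, Mul(2, 0)), -1), Mul(-14, Pow(-73, -1))) = Add(Pow(Add(-1, 0), -1), Mul(-14, Rational(-1, 73))) = Add(Pow(-1, -1), Rational(14, 73)) = Add(-1, Rational(14, 73)) = Rational(-59, 73) ≈ -0.80822)
Mul(Add(Mul(-4, -4), 6), Add(I, 25)) = Mul(Add(Mul(-4, -4), 6), Add(Rational(-59, 73), 25)) = Mul(Add(16, 6), Rational(1766, 73)) = Mul(22, Rational(1766, 73)) = Rational(38852, 73)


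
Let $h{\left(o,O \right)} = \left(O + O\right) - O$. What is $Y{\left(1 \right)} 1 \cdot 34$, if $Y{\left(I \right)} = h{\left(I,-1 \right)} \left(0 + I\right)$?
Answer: $-34$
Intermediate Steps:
$h{\left(o,O \right)} = O$ ($h{\left(o,O \right)} = 2 O - O = O$)
$Y{\left(I \right)} = - I$ ($Y{\left(I \right)} = - (0 + I) = - I$)
$Y{\left(1 \right)} 1 \cdot 34 = \left(-1\right) 1 \cdot 1 \cdot 34 = \left(-1\right) 1 \cdot 34 = \left(-1\right) 34 = -34$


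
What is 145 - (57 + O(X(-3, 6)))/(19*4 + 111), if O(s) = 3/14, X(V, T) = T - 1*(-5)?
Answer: 378809/2618 ≈ 144.69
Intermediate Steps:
X(V, T) = 5 + T (X(V, T) = T + 5 = 5 + T)
O(s) = 3/14 (O(s) = 3*(1/14) = 3/14)
145 - (57 + O(X(-3, 6)))/(19*4 + 111) = 145 - (57 + 3/14)/(19*4 + 111) = 145 - 801/(14*(76 + 111)) = 145 - 801/(14*187) = 145 - 1*801/2618 = 145 - 801/2618 = 378809/2618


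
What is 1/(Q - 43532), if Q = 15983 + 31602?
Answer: 1/4053 ≈ 0.00024673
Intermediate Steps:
Q = 47585
1/(Q - 43532) = 1/(47585 - 43532) = 1/4053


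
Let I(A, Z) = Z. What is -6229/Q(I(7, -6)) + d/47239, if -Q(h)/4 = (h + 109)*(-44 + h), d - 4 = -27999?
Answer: -870948731/973123400 ≈ -0.89500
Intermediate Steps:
d = -27995 (d = 4 - 27999 = -27995)
Q(h) = -4*(-44 + h)*(109 + h) (Q(h) = -4*(h + 109)*(-44 + h) = -4*(109 + h)*(-44 + h) = -4*(-44 + h)*(109 + h))
-6229/Q(I(7, -6)) + d/47239 = -6229/(19184 - 260*(-6) - 4*(-6)²) - 27995/47239 = -6229/(19184 + 1560 - 4*36) - 27995*1/47239 = -6229/(19184 + 1560 - 144) - 27995/47239 = -6229/20600 - 27995/47239 = -870948731/973123400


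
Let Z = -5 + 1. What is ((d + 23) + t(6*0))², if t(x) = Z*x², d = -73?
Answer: 2500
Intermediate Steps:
Z = -4
t(x) = -4*x²
((d + 23) + t(6*0))² = ((-73 + 23) - 4*(6*0)²)² = (-50 - 4*0²)² = (-50 - 4*0)² = (-50 + 0)² = (-50)² = 2500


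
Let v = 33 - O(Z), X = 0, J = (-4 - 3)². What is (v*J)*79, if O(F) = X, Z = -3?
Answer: 127743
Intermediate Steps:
J = 49 (J = (-7)² = 49)
O(F) = 0
v = 33 (v = 33 - 1*0 = 33 + 0 = 33)
(v*J)*79 = (33*49)*79 = 1617*79 = 127743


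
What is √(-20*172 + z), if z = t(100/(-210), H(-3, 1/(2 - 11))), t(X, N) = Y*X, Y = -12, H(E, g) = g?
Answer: 2*I*√42070/7 ≈ 58.603*I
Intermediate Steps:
t(X, N) = -12*X
z = 40/7 (z = -1200/(-210) = -1200*(-1)/210 = -12*(-10/21) = 40/7 ≈ 5.7143)
√(-20*172 + z) = √(-20*172 + 40/7) = √(-3440 + 40/7) = √(-24040/7) = 2*I*√42070/7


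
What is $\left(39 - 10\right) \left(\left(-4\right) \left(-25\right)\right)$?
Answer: $2900$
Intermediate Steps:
$\left(39 - 10\right) \left(\left(-4\right) \left(-25\right)\right) = 29 \cdot 100 = 2900$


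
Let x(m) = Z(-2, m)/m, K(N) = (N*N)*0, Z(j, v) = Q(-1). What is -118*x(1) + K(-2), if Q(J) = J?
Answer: 118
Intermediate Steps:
Z(j, v) = -1
K(N) = 0 (K(N) = N²*0 = 0)
x(m) = -1/m
-118*x(1) + K(-2) = -(-118)/1 + 0 = -(-118) + 0 = -118*(-1) + 0 = 118 + 0 = 118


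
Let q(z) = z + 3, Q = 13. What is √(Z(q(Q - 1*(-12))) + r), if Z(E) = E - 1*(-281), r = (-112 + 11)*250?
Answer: 7*I*√509 ≈ 157.93*I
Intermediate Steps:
q(z) = 3 + z
r = -25250 (r = -101*250 = -25250)
Z(E) = 281 + E (Z(E) = E + 281 = 281 + E)
√(Z(q(Q - 1*(-12))) + r) = √((281 + (3 + (13 - 1*(-12)))) - 25250) = √((281 + (3 + (13 + 12))) - 25250) = √((281 + (3 + 25)) - 25250) = √((281 + 28) - 25250) = √(309 - 25250) = √(-24941) = 7*I*√509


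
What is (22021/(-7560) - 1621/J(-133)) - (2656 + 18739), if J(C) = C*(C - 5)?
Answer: -70693004357/3303720 ≈ -21398.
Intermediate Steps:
J(C) = C*(-5 + C)
(22021/(-7560) - 1621/J(-133)) - (2656 + 18739) = (22021/(-7560) - 1621*(-1/(133*(-5 - 133)))) - (2656 + 18739) = (22021*(-1/7560) - 1621/((-133*(-138)))) - 1*21395 = (-22021/7560 - 1621/18354) - 21395 = -9914957/3303720 - 21395 = -70693004357/3303720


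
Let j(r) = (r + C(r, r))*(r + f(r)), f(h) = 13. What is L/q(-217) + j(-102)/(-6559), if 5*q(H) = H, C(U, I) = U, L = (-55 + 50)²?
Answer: -679961/203329 ≈ -3.3441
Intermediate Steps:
L = 25 (L = (-5)² = 25)
j(r) = 2*r*(13 + r) (j(r) = (r + r)*(r + 13) = (2*r)*(13 + r) = 2*r*(13 + r))
q(H) = H/5
L/q(-217) + j(-102)/(-6559) = 25/(((⅕)*(-217))) + (2*(-102)*(13 - 102))/(-6559) = 25/(-217/5) + (2*(-102)*(-89))*(-1/6559) = 25*(-5/217) + 18156*(-1/6559) = -125/217 - 18156/6559 = -679961/203329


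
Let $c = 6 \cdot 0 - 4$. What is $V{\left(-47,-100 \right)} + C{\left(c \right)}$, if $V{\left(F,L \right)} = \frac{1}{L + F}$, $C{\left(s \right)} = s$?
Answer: $- \frac{589}{147} \approx -4.0068$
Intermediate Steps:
$c = -4$ ($c = 0 - 4 = -4$)
$V{\left(F,L \right)} = \frac{1}{F + L}$
$V{\left(-47,-100 \right)} + C{\left(c \right)} = \frac{1}{-47 - 100} - 4 = \frac{1}{-147} - 4 = - \frac{1}{147} - 4 = - \frac{589}{147}$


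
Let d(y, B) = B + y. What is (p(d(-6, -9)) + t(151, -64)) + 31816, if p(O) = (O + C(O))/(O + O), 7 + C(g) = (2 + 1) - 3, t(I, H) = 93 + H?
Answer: 477686/15 ≈ 31846.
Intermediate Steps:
C(g) = -7 (C(g) = -7 + ((2 + 1) - 3) = -7 + (3 - 3) = -7 + 0 = -7)
p(O) = (-7 + O)/(2*O) (p(O) = (O - 7)/(O + O) = (-7 + O)/((2*O)) = (-7 + O)*(1/(2*O)) = (-7 + O)/(2*O))
(p(d(-6, -9)) + t(151, -64)) + 31816 = ((-7 + (-9 - 6))/(2*(-9 - 6)) + (93 - 64)) + 31816 = ((½)*(-7 - 15)/(-15) + 29) + 31816 = ((½)*(-1/15)*(-22) + 29) + 31816 = (11/15 + 29) + 31816 = 446/15 + 31816 = 477686/15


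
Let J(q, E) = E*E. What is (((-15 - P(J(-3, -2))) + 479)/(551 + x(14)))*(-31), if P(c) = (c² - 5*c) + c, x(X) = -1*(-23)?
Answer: -7192/287 ≈ -25.059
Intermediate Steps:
J(q, E) = E²
x(X) = 23
P(c) = c² - 4*c
(((-15 - P(J(-3, -2))) + 479)/(551 + x(14)))*(-31) = (((-15 - (-2)²*(-4 + (-2)²)) + 479)/(551 + 23))*(-31) = (((-15 - 4*(-4 + 4)) + 479)/574)*(-31) = (((-15 - 4*0) + 479)*(1/574))*(-31) = (((-15 - 1*0) + 479)*(1/574))*(-31) = (((-15 + 0) + 479)*(1/574))*(-31) = ((-15 + 479)*(1/574))*(-31) = (464*(1/574))*(-31) = (232/287)*(-31) = -7192/287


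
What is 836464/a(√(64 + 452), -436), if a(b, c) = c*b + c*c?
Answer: 209116/47395 + 104558*√129/5166055 ≈ 4.6421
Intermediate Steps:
a(b, c) = c² + b*c (a(b, c) = b*c + c² = c² + b*c)
836464/a(√(64 + 452), -436) = 836464/((-436*(√(64 + 452) - 436))) = 836464/((-436*(√516 - 436))) = 836464/((-436*(2*√129 - 436))) = 836464/((-436*(-436 + 2*√129))) = 836464/(190096 - 872*√129)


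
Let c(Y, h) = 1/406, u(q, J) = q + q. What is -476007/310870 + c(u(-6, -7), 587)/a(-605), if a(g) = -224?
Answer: -3092163677/2019411520 ≈ -1.5312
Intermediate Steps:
u(q, J) = 2*q
c(Y, h) = 1/406
-476007/310870 + c(u(-6, -7), 587)/a(-605) = -476007/310870 + (1/406)/(-224) = -476007*1/310870 + (1/406)*(-1/224) = -68001/44410 - 1/90944 = -3092163677/2019411520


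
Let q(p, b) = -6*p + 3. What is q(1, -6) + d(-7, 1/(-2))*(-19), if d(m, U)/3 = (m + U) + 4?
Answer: 393/2 ≈ 196.50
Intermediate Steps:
q(p, b) = 3 - 6*p
d(m, U) = 12 + 3*U + 3*m (d(m, U) = 3*((m + U) + 4) = 3*((U + m) + 4) = 3*(4 + U + m) = 12 + 3*U + 3*m)
q(1, -6) + d(-7, 1/(-2))*(-19) = (3 - 6*1) + (12 + 3*(1/(-2)) + 3*(-7))*(-19) = (3 - 6) + (12 + 3*(1*(-½)) - 21)*(-19) = -3 + (12 + 3*(-½) - 21)*(-19) = -3 + (12 - 3/2 - 21)*(-19) = -3 - 21/2*(-19) = -3 + 399/2 = 393/2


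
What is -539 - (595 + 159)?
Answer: -1293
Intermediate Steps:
-539 - (595 + 159) = -539 - 1*754 = -539 - 754 = -1293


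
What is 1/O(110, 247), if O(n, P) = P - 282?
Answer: -1/35 ≈ -0.028571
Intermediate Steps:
O(n, P) = -282 + P
1/O(110, 247) = 1/(-282 + 247) = 1/(-35) = -1/35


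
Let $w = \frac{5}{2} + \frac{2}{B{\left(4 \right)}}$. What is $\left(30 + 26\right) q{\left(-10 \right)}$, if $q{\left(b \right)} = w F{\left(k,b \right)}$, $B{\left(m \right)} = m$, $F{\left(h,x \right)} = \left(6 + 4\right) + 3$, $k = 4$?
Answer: $2184$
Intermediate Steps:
$F{\left(h,x \right)} = 13$ ($F{\left(h,x \right)} = 10 + 3 = 13$)
$w = 3$ ($w = \frac{5}{2} + \frac{2}{4} = 5 \cdot \frac{1}{2} + 2 \cdot \frac{1}{4} = \frac{5}{2} + \frac{1}{2} = 3$)
$q{\left(b \right)} = 39$ ($q{\left(b \right)} = 3 \cdot 13 = 39$)
$\left(30 + 26\right) q{\left(-10 \right)} = \left(30 + 26\right) 39 = 56 \cdot 39 = 2184$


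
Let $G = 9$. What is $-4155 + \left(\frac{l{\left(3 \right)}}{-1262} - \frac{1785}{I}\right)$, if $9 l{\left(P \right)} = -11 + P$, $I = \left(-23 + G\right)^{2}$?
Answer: $- \frac{662142893}{159012} \approx -4164.1$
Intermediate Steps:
$I = 196$ ($I = \left(-23 + 9\right)^{2} = \left(-14\right)^{2} = 196$)
$l{\left(P \right)} = - \frac{11}{9} + \frac{P}{9}$ ($l{\left(P \right)} = \frac{-11 + P}{9} = - \frac{11}{9} + \frac{P}{9}$)
$-4155 + \left(\frac{l{\left(3 \right)}}{-1262} - \frac{1785}{I}\right) = -4155 - \left(\frac{255}{28} - \frac{- \frac{11}{9} + \frac{1}{9} \cdot 3}{-1262}\right) = -4155 - \left(\frac{255}{28} - \left(- \frac{11}{9} + \frac{1}{3}\right) \left(- \frac{1}{1262}\right)\right) = -4155 - \frac{1448033}{159012} = - \frac{662142893}{159012}$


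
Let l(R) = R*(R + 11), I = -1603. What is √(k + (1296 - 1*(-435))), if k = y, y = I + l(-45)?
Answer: √1658 ≈ 40.719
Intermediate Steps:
l(R) = R*(11 + R)
y = -73 (y = -1603 - 45*(11 - 45) = -1603 - 45*(-34) = -1603 + 1530 = -73)
k = -73
√(k + (1296 - 1*(-435))) = √(-73 + (1296 - 1*(-435))) = √(-73 + (1296 + 435)) = √(-73 + 1731) = √1658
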